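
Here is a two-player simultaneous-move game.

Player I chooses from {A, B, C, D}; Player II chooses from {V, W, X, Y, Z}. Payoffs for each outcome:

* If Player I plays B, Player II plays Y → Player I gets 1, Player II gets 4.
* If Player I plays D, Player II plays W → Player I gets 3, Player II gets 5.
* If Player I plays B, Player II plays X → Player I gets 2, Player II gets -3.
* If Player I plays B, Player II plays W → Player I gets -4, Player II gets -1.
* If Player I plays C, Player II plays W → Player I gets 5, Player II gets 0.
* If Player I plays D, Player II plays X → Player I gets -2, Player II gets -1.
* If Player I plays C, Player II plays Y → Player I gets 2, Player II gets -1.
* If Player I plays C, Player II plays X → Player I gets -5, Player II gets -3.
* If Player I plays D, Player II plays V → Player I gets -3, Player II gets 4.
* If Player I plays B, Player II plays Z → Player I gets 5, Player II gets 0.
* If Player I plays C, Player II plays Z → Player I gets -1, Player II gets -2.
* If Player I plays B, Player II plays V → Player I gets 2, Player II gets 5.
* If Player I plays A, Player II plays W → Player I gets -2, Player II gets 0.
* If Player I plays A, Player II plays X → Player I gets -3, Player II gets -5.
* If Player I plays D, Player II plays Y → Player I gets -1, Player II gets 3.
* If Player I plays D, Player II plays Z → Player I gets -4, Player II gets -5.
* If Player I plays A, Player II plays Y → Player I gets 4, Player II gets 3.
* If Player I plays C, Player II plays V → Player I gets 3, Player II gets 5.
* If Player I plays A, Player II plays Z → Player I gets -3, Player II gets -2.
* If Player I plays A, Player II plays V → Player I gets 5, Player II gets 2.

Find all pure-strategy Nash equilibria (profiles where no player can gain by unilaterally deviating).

(A, Y)

For each player, find the best response to each opponent profile; mutual best responses are the pure NE.
Player I against V: payoffs 5, 2, 3, -3 → best response A.
Player I against W: payoffs -2, -4, 5, 3 → best response C.
Player I against X: payoffs -3, 2, -5, -2 → best response B.
Player I against Y: payoffs 4, 1, 2, -1 → best response A.
Player I against Z: payoffs -3, 5, -1, -4 → best response B.
Player II against A: payoffs 2, 0, -5, 3, -2 → best response Y.
Player II against B: payoffs 5, -1, -3, 4, 0 → best response V.
Player II against C: payoffs 5, 0, -3, -1, -2 → best response V.
Player II against D: payoffs 4, 5, -1, 3, -5 → best response W.
Mutual best responses: (A, Y).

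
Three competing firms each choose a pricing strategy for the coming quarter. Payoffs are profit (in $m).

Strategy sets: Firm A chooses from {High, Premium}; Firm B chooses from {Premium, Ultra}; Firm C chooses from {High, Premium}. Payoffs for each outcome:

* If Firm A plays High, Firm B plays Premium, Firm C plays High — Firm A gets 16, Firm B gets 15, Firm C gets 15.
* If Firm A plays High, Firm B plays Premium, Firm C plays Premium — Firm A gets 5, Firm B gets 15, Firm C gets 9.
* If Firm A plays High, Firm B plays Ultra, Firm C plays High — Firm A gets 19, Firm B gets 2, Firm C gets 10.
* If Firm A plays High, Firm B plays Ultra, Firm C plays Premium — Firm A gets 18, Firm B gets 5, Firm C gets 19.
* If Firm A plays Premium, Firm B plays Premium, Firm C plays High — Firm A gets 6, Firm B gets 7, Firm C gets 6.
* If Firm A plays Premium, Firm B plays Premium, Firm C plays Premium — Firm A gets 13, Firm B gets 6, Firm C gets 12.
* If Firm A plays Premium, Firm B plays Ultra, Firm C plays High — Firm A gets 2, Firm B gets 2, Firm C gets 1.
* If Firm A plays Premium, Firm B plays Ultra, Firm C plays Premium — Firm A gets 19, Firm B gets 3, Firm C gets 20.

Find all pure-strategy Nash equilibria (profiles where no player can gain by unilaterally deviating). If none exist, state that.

(High, Premium, High): Firm A gets 16, best alternative 6; Firm B gets 15, best alternative 2; Firm C gets 15, best alternative 9. No profitable deviation — NE.
(High, Premium, Premium): Firm A can switch to Premium (5 → 13). Not NE.
(High, Ultra, High): Firm B can switch to Premium (2 → 15). Not NE.
(High, Ultra, Premium): Firm A can switch to Premium (18 → 19). Not NE.
(Premium, Premium, High): Firm A can switch to High (6 → 16). Not NE.
(Premium, Premium, Premium): Firm A gets 13, best alternative 5; Firm B gets 6, best alternative 3; Firm C gets 12, best alternative 6. No profitable deviation — NE.
(Premium, Ultra, High): Firm A can switch to High (2 → 19). Not NE.
(Premium, Ultra, Premium): Firm B can switch to Premium (3 → 6). Not NE.

The pure Nash equilibria are (High, Premium, High), (Premium, Premium, Premium).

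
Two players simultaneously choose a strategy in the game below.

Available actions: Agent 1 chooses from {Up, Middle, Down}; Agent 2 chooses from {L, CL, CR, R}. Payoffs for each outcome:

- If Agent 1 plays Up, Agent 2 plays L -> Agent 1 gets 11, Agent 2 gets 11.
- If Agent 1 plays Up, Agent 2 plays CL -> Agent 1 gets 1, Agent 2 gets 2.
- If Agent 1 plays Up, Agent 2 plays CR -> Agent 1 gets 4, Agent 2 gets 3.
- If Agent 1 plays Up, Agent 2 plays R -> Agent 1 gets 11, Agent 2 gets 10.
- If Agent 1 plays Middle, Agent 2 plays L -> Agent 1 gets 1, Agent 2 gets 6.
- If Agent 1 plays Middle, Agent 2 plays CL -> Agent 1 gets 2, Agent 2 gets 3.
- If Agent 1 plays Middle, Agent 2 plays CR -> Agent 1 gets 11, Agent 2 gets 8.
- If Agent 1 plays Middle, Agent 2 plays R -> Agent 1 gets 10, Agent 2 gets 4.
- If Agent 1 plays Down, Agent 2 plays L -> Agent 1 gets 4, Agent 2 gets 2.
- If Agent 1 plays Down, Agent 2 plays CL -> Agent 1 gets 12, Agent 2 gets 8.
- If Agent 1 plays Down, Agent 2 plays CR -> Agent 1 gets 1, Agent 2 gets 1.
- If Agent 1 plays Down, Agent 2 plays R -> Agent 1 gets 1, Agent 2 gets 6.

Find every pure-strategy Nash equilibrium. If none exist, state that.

The pure Nash equilibria are (Up, L), (Middle, CR), (Down, CL).

Agent 1 against L: payoffs 11, 1, 4 → best response Up.
Agent 1 against CL: payoffs 1, 2, 12 → best response Down.
Agent 1 against CR: payoffs 4, 11, 1 → best response Middle.
Agent 1 against R: payoffs 11, 10, 1 → best response Up.
Agent 2 against Up: payoffs 11, 2, 3, 10 → best response L.
Agent 2 against Middle: payoffs 6, 3, 8, 4 → best response CR.
Agent 2 against Down: payoffs 2, 8, 1, 6 → best response CL.
Mutual best responses: (Up, L); (Middle, CR); (Down, CL).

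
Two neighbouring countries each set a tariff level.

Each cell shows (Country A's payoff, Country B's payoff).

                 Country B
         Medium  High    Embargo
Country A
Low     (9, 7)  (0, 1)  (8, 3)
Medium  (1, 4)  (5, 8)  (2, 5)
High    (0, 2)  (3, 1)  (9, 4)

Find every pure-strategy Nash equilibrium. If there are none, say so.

The pure Nash equilibria are (Low, Medium), (Medium, High), (High, Embargo).

Country A against Medium: payoffs 9, 1, 0 → best response Low.
Country A against High: payoffs 0, 5, 3 → best response Medium.
Country A against Embargo: payoffs 8, 2, 9 → best response High.
Country B against Low: payoffs 7, 1, 3 → best response Medium.
Country B against Medium: payoffs 4, 8, 5 → best response High.
Country B against High: payoffs 2, 1, 4 → best response Embargo.
Mutual best responses: (Low, Medium); (Medium, High); (High, Embargo).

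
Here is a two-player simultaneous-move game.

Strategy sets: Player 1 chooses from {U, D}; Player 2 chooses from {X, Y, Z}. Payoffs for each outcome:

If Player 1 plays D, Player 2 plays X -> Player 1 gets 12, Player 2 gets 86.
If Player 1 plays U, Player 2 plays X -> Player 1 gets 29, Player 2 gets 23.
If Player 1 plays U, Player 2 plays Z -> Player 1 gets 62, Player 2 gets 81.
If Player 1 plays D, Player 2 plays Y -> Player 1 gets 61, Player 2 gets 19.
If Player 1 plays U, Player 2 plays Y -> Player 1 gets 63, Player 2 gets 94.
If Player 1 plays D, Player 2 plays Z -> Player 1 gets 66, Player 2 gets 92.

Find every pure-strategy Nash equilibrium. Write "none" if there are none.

For each player, find the best response to each opponent profile; mutual best responses are the pure NE.
Player 1 against X: payoffs 29, 12 → best response U.
Player 1 against Y: payoffs 63, 61 → best response U.
Player 1 against Z: payoffs 62, 66 → best response D.
Player 2 against U: payoffs 23, 94, 81 → best response Y.
Player 2 against D: payoffs 86, 19, 92 → best response Z.
Mutual best responses: (U, Y); (D, Z).

(U, Y), (D, Z)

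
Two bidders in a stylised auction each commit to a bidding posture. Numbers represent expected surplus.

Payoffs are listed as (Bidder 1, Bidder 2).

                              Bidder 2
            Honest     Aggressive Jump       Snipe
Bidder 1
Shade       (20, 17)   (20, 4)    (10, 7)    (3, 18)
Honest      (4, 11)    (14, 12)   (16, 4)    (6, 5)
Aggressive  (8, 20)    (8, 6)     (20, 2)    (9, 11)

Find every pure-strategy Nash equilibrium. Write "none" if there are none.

(Shade, Honest): Bidder 2 can switch to Snipe (17 → 18). Not NE.
(Shade, Aggressive): Bidder 2 can switch to Honest (4 → 17). Not NE.
(Shade, Jump): Bidder 1 can switch to Honest (10 → 16). Not NE.
(Shade, Snipe): Bidder 1 can switch to Honest (3 → 6). Not NE.
(Honest, Honest): Bidder 1 can switch to Shade (4 → 20). Not NE.
(Honest, Aggressive): Bidder 1 can switch to Shade (14 → 20). Not NE.
(The remaining 6 profiles each have a profitable deviation by the same check.)

none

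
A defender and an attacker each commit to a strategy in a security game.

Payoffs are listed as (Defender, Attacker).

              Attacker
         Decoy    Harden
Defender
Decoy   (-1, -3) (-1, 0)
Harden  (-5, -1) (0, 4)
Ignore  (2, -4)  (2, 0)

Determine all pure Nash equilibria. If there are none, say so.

For each player, find the best response to each opponent profile; mutual best responses are the pure NE.
Defender against Decoy: payoffs -1, -5, 2 → best response Ignore.
Defender against Harden: payoffs -1, 0, 2 → best response Ignore.
Attacker against Decoy: payoffs -3, 0 → best response Harden.
Attacker against Harden: payoffs -1, 4 → best response Harden.
Attacker against Ignore: payoffs -4, 0 → best response Harden.
Mutual best responses: (Ignore, Harden).

The unique pure-strategy Nash equilibrium is (Ignore, Harden).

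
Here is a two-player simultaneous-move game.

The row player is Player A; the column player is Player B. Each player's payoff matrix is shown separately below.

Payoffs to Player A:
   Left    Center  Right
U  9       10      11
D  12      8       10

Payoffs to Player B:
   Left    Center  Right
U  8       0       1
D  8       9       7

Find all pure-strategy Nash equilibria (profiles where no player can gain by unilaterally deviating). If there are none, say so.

none

Player A against Left: payoffs 9, 12 → best response D.
Player A against Center: payoffs 10, 8 → best response U.
Player A against Right: payoffs 11, 10 → best response U.
Player B against U: payoffs 8, 0, 1 → best response Left.
Player B against D: payoffs 8, 9, 7 → best response Center.
No profile is a mutual best response for all players.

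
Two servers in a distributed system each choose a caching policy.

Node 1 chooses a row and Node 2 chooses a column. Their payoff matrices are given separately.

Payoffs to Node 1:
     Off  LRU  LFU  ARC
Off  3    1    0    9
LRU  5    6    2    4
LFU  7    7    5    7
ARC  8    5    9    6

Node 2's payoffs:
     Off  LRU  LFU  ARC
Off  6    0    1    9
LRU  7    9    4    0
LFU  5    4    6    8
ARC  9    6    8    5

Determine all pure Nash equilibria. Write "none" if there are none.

(Off, ARC); (ARC, Off)

For each player, find the best response to each opponent profile; mutual best responses are the pure NE.
Node 1 against Off: payoffs 3, 5, 7, 8 → best response ARC.
Node 1 against LRU: payoffs 1, 6, 7, 5 → best response LFU.
Node 1 against LFU: payoffs 0, 2, 5, 9 → best response ARC.
Node 1 against ARC: payoffs 9, 4, 7, 6 → best response Off.
Node 2 against Off: payoffs 6, 0, 1, 9 → best response ARC.
Node 2 against LRU: payoffs 7, 9, 4, 0 → best response LRU.
Node 2 against LFU: payoffs 5, 4, 6, 8 → best response ARC.
Node 2 against ARC: payoffs 9, 6, 8, 5 → best response Off.
Mutual best responses: (Off, ARC); (ARC, Off).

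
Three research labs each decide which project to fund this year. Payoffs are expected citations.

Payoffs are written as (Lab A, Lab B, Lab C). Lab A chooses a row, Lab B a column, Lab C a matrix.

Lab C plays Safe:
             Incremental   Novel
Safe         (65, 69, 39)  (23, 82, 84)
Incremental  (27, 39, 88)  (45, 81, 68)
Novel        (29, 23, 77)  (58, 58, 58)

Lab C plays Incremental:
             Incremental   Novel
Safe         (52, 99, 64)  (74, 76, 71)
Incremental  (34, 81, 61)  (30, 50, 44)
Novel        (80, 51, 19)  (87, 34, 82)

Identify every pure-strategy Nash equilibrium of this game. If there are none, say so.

Mark each player's best response to every combination of opponents' strategies; a profile where every player is best-responding is a pure Nash equilibrium.
Lab A against (Incremental, Safe): payoffs 65, 27, 29 → best response Safe.
Lab A against (Incremental, Incremental): payoffs 52, 34, 80 → best response Novel.
Lab A against (Novel, Safe): payoffs 23, 45, 58 → best response Novel.
Lab A against (Novel, Incremental): payoffs 74, 30, 87 → best response Novel.
Lab B against (Safe, Safe): payoffs 69, 82 → best response Novel.
Lab B against (Safe, Incremental): payoffs 99, 76 → best response Incremental.
Lab B against (Incremental, Safe): payoffs 39, 81 → best response Novel.
Lab B against (Incremental, Incremental): payoffs 81, 50 → best response Incremental.
Lab B against (Novel, Safe): payoffs 23, 58 → best response Novel.
Lab B against (Novel, Incremental): payoffs 51, 34 → best response Incremental.
Lab C against (Safe, Incremental): payoffs 39, 64 → best response Incremental.
Lab C against (Safe, Novel): payoffs 84, 71 → best response Safe.
Lab C against (Incremental, Incremental): payoffs 88, 61 → best response Safe.
Lab C against (Incremental, Novel): payoffs 68, 44 → best response Safe.
Lab C against (Novel, Incremental): payoffs 77, 19 → best response Safe.
Lab C against (Novel, Novel): payoffs 58, 82 → best response Incremental.
No profile is a mutual best response for all players.

There is no pure-strategy Nash equilibrium.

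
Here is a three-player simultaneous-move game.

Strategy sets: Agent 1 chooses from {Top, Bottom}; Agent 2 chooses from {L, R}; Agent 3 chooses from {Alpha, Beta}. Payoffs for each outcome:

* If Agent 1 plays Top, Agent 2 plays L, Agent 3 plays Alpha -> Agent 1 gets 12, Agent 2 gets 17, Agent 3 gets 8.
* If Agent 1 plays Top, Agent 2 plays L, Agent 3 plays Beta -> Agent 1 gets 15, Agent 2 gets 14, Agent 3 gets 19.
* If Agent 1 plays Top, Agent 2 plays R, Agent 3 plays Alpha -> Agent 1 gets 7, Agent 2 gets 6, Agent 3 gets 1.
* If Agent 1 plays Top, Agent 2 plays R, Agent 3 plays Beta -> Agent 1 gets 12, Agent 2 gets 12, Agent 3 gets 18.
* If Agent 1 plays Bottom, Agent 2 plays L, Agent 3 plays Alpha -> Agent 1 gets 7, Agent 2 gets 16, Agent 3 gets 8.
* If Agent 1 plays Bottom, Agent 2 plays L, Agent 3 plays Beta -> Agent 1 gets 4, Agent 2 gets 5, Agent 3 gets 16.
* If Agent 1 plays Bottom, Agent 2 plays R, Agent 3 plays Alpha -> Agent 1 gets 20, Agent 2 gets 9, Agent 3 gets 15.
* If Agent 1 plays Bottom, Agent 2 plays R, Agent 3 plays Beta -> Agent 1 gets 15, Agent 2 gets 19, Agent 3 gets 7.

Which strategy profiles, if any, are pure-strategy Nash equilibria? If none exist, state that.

(Top, L, Beta)

Agent 1 against (L, Alpha): payoffs 12, 7 → best response Top.
Agent 1 against (L, Beta): payoffs 15, 4 → best response Top.
Agent 1 against (R, Alpha): payoffs 7, 20 → best response Bottom.
Agent 1 against (R, Beta): payoffs 12, 15 → best response Bottom.
Agent 2 against (Top, Alpha): payoffs 17, 6 → best response L.
Agent 2 against (Top, Beta): payoffs 14, 12 → best response L.
Agent 2 against (Bottom, Alpha): payoffs 16, 9 → best response L.
Agent 2 against (Bottom, Beta): payoffs 5, 19 → best response R.
Agent 3 against (Top, L): payoffs 8, 19 → best response Beta.
Agent 3 against (Top, R): payoffs 1, 18 → best response Beta.
Agent 3 against (Bottom, L): payoffs 8, 16 → best response Beta.
Agent 3 against (Bottom, R): payoffs 15, 7 → best response Alpha.
Mutual best responses: (Top, L, Beta).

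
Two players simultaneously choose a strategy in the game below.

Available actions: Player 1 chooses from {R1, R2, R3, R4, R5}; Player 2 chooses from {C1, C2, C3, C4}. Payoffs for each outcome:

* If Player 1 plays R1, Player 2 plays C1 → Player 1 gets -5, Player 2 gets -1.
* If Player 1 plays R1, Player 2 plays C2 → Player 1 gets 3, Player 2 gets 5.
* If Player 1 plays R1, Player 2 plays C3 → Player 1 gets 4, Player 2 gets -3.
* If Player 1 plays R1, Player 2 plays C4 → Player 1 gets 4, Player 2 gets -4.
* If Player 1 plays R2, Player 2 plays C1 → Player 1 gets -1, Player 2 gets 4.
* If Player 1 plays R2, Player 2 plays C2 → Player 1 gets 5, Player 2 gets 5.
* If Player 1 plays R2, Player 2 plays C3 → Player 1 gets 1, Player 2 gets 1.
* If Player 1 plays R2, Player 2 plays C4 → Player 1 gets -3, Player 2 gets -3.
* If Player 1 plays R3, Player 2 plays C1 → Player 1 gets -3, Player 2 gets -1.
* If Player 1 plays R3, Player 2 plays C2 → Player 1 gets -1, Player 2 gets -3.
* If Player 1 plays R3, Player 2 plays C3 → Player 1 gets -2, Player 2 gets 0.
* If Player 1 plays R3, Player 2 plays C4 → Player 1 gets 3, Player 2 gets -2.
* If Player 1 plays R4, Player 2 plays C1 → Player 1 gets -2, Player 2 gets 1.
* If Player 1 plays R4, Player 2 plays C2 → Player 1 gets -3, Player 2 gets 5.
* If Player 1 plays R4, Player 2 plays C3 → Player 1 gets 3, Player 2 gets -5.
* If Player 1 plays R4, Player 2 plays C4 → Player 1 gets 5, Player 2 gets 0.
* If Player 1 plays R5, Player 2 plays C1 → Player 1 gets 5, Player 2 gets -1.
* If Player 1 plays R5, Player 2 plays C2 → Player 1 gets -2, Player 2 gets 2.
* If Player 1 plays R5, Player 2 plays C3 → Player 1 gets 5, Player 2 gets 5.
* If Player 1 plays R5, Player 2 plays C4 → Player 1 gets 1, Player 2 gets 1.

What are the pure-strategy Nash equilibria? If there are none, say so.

(R2, C2) and (R5, C3)

Player 1 against C1: payoffs -5, -1, -3, -2, 5 → best response R5.
Player 1 against C2: payoffs 3, 5, -1, -3, -2 → best response R2.
Player 1 against C3: payoffs 4, 1, -2, 3, 5 → best response R5.
Player 1 against C4: payoffs 4, -3, 3, 5, 1 → best response R4.
Player 2 against R1: payoffs -1, 5, -3, -4 → best response C2.
Player 2 against R2: payoffs 4, 5, 1, -3 → best response C2.
Player 2 against R3: payoffs -1, -3, 0, -2 → best response C3.
Player 2 against R4: payoffs 1, 5, -5, 0 → best response C2.
Player 2 against R5: payoffs -1, 2, 5, 1 → best response C3.
Mutual best responses: (R2, C2); (R5, C3).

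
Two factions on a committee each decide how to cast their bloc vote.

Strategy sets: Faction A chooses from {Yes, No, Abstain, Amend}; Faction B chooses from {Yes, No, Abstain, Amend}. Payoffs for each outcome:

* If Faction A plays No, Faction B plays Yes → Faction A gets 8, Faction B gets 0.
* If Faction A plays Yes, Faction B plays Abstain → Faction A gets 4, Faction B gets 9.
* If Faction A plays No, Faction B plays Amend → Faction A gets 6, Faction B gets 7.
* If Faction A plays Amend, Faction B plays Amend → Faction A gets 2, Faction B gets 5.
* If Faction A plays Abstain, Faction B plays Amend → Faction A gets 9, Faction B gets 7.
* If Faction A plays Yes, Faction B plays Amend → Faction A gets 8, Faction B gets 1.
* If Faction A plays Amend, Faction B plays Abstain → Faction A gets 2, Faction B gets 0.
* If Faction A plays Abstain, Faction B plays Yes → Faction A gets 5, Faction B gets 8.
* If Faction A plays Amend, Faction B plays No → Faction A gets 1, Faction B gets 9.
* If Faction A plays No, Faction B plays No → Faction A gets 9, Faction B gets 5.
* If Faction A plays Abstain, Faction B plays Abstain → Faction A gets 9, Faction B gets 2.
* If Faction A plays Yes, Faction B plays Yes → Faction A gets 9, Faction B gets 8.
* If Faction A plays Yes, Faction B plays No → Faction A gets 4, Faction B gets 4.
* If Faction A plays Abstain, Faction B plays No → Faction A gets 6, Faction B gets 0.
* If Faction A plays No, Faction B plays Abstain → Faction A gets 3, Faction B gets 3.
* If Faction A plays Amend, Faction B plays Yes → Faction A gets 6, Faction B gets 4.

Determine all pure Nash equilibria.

There is no pure-strategy Nash equilibrium.

Mark each player's best response to every combination of opponents' strategies; a profile where every player is best-responding is a pure Nash equilibrium.
Faction A against Yes: payoffs 9, 8, 5, 6 → best response Yes.
Faction A against No: payoffs 4, 9, 6, 1 → best response No.
Faction A against Abstain: payoffs 4, 3, 9, 2 → best response Abstain.
Faction A against Amend: payoffs 8, 6, 9, 2 → best response Abstain.
Faction B against Yes: payoffs 8, 4, 9, 1 → best response Abstain.
Faction B against No: payoffs 0, 5, 3, 7 → best response Amend.
Faction B against Abstain: payoffs 8, 0, 2, 7 → best response Yes.
Faction B against Amend: payoffs 4, 9, 0, 5 → best response No.
No profile is a mutual best response for all players.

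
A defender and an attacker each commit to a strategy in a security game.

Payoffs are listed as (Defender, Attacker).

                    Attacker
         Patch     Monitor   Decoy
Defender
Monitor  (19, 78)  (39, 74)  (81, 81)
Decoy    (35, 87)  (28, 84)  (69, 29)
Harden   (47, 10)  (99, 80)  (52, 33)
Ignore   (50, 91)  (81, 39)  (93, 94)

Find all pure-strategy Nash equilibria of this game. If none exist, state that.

(Monitor, Patch): Defender can switch to Decoy (19 → 35). Not NE.
(Monitor, Monitor): Defender can switch to Harden (39 → 99). Not NE.
(Monitor, Decoy): Defender can switch to Ignore (81 → 93). Not NE.
(Decoy, Patch): Defender can switch to Harden (35 → 47). Not NE.
(Decoy, Monitor): Defender can switch to Monitor (28 → 39). Not NE.
(Decoy, Decoy): Defender can switch to Monitor (69 → 81). Not NE.
(Harden, Patch): Defender can switch to Ignore (47 → 50). Not NE.
(Harden, Monitor): Defender gets 99, best alternative 81; Attacker gets 80, best alternative 33. No profitable deviation — NE.
(Harden, Decoy): Defender can switch to Monitor (52 → 81). Not NE.
(Ignore, Patch): Attacker can switch to Decoy (91 → 94). Not NE.
(Ignore, Monitor): Defender can switch to Harden (81 → 99). Not NE.
(Ignore, Decoy): Defender gets 93, best alternative 81; Attacker gets 94, best alternative 91. No profitable deviation — NE.

The pure Nash equilibria are (Harden, Monitor), (Ignore, Decoy).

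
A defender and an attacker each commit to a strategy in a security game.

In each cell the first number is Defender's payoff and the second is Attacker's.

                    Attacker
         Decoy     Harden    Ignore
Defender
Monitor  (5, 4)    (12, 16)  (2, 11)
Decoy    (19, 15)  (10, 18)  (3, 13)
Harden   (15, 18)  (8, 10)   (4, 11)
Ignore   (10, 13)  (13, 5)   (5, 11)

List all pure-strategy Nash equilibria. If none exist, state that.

Defender against Decoy: payoffs 5, 19, 15, 10 → best response Decoy.
Defender against Harden: payoffs 12, 10, 8, 13 → best response Ignore.
Defender against Ignore: payoffs 2, 3, 4, 5 → best response Ignore.
Attacker against Monitor: payoffs 4, 16, 11 → best response Harden.
Attacker against Decoy: payoffs 15, 18, 13 → best response Harden.
Attacker against Harden: payoffs 18, 10, 11 → best response Decoy.
Attacker against Ignore: payoffs 13, 5, 11 → best response Decoy.
No profile is a mutual best response for all players.

There is no pure-strategy Nash equilibrium.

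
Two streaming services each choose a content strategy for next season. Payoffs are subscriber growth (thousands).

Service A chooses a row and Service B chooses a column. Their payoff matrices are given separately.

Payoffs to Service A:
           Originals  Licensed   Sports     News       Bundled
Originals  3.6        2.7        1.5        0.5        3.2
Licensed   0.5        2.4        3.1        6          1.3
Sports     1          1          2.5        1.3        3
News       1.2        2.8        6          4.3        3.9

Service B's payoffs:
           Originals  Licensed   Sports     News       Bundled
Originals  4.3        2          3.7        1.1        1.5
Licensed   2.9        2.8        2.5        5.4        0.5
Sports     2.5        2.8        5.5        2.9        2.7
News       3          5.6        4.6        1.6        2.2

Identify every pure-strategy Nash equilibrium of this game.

Mark each player's best response to every combination of opponents' strategies; a profile where every player is best-responding is a pure Nash equilibrium.
Service A against Originals: payoffs 3.6, 0.5, 1, 1.2 → best response Originals.
Service A against Licensed: payoffs 2.7, 2.4, 1, 2.8 → best response News.
Service A against Sports: payoffs 1.5, 3.1, 2.5, 6 → best response News.
Service A against News: payoffs 0.5, 6, 1.3, 4.3 → best response Licensed.
Service A against Bundled: payoffs 3.2, 1.3, 3, 3.9 → best response News.
Service B against Originals: payoffs 4.3, 2, 3.7, 1.1, 1.5 → best response Originals.
Service B against Licensed: payoffs 2.9, 2.8, 2.5, 5.4, 0.5 → best response News.
Service B against Sports: payoffs 2.5, 2.8, 5.5, 2.9, 2.7 → best response Sports.
Service B against News: payoffs 3, 5.6, 4.6, 1.6, 2.2 → best response Licensed.
Mutual best responses: (Originals, Originals); (Licensed, News); (News, Licensed).

(Originals, Originals), (Licensed, News), (News, Licensed)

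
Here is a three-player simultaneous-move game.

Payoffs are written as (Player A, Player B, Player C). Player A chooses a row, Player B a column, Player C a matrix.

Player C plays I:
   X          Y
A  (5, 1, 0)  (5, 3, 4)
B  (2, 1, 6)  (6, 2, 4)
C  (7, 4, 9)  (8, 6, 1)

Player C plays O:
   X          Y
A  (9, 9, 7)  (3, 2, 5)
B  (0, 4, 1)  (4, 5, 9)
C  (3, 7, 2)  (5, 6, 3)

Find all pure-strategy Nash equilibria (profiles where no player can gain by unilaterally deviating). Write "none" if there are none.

The unique pure-strategy Nash equilibrium is (A, X, O).

Check each profile: it is a Nash equilibrium iff no player can strictly gain by switching unilaterally.
(A, X, I): Player A can switch to C (5 → 7). Not NE.
(A, X, O): Player A gets 9, best alternative 3; Player B gets 9, best alternative 2; Player C gets 7, best alternative 0. No profitable deviation — NE.
(A, Y, I): Player A can switch to B (5 → 6). Not NE.
(A, Y, O): Player A can switch to B (3 → 4). Not NE.
(B, X, I): Player A can switch to A (2 → 5). Not NE.
(B, X, O): Player A can switch to A (0 → 9). Not NE.
(B, Y, I): Player A can switch to C (6 → 8). Not NE.
(The remaining 5 profiles each have a profitable deviation by the same check.)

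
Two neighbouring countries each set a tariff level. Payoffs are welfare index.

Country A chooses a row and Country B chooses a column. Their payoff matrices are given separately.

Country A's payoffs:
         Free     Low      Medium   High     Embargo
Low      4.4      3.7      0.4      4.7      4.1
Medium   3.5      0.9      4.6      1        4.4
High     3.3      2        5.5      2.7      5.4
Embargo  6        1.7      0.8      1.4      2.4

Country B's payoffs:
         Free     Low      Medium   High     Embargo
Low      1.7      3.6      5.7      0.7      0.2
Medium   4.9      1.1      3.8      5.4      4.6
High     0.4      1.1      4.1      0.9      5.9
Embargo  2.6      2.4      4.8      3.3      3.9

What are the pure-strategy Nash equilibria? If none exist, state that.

(High, Embargo)

Country A against Free: payoffs 4.4, 3.5, 3.3, 6 → best response Embargo.
Country A against Low: payoffs 3.7, 0.9, 2, 1.7 → best response Low.
Country A against Medium: payoffs 0.4, 4.6, 5.5, 0.8 → best response High.
Country A against High: payoffs 4.7, 1, 2.7, 1.4 → best response Low.
Country A against Embargo: payoffs 4.1, 4.4, 5.4, 2.4 → best response High.
Country B against Low: payoffs 1.7, 3.6, 5.7, 0.7, 0.2 → best response Medium.
Country B against Medium: payoffs 4.9, 1.1, 3.8, 5.4, 4.6 → best response High.
Country B against High: payoffs 0.4, 1.1, 4.1, 0.9, 5.9 → best response Embargo.
Country B against Embargo: payoffs 2.6, 2.4, 4.8, 3.3, 3.9 → best response Medium.
Mutual best responses: (High, Embargo).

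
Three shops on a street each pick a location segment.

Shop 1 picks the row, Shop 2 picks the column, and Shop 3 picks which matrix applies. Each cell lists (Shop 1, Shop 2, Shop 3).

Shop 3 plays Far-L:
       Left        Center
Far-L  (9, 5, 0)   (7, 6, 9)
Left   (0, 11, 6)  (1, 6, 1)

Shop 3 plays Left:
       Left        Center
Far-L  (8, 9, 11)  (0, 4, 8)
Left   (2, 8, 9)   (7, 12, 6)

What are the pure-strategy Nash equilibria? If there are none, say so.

(Far-L, Left, Far-L): Shop 2 can switch to Center (5 → 6). Not NE.
(Far-L, Left, Left): Shop 1 gets 8, best alternative 2; Shop 2 gets 9, best alternative 4; Shop 3 gets 11, best alternative 0. No profitable deviation — NE.
(Far-L, Center, Far-L): Shop 1 gets 7, best alternative 1; Shop 2 gets 6, best alternative 5; Shop 3 gets 9, best alternative 8. No profitable deviation — NE.
(Far-L, Center, Left): Shop 1 can switch to Left (0 → 7). Not NE.
(Left, Left, Far-L): Shop 1 can switch to Far-L (0 → 9). Not NE.
(Left, Left, Left): Shop 1 can switch to Far-L (2 → 8). Not NE.
(Left, Center, Far-L): Shop 1 can switch to Far-L (1 → 7). Not NE.
(Left, Center, Left): Shop 1 gets 7, best alternative 0; Shop 2 gets 12, best alternative 8; Shop 3 gets 6, best alternative 1. No profitable deviation — NE.

Pure-strategy Nash equilibria: (Far-L, Left, Left) and (Far-L, Center, Far-L) and (Left, Center, Left)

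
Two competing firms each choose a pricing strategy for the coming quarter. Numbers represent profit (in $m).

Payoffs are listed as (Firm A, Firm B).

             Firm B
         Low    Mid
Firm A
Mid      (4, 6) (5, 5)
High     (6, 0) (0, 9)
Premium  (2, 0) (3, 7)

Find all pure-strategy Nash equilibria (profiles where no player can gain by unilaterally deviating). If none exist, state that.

For each strategy profile, look for a profitable unilateral deviation.
(Mid, Low): Firm A can switch to High (4 → 6). Not NE.
(Mid, Mid): Firm B can switch to Low (5 → 6). Not NE.
(High, Low): Firm B can switch to Mid (0 → 9). Not NE.
(High, Mid): Firm A can switch to Mid (0 → 5). Not NE.
(Premium, Low): Firm A can switch to Mid (2 → 4). Not NE.
(Premium, Mid): Firm A can switch to Mid (3 → 5). Not NE.

none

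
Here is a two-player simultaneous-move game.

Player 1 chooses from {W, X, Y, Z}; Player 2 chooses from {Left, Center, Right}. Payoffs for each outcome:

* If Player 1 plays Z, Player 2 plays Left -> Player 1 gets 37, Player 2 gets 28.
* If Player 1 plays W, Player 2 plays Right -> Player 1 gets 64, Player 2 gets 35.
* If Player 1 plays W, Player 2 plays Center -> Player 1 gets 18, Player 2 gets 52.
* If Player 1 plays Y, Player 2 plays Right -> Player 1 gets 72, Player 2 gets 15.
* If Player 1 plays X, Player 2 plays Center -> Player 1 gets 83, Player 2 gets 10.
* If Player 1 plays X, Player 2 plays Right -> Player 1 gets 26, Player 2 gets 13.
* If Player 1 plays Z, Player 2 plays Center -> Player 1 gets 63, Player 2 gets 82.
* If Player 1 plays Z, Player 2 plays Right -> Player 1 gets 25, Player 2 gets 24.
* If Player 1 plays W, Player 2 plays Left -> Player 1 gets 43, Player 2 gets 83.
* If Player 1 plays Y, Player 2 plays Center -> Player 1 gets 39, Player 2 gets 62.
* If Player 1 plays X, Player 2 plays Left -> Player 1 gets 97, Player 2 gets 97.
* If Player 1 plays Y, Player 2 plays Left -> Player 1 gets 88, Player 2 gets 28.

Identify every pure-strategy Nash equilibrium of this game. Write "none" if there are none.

Check each profile: it is a Nash equilibrium iff no player can strictly gain by switching unilaterally.
(W, Left): Player 1 can switch to X (43 → 97). Not NE.
(W, Center): Player 1 can switch to X (18 → 83). Not NE.
(W, Right): Player 1 can switch to Y (64 → 72). Not NE.
(X, Left): Player 1 gets 97, best alternative 88; Player 2 gets 97, best alternative 13. No profitable deviation — NE.
(X, Center): Player 2 can switch to Left (10 → 97). Not NE.
(X, Right): Player 1 can switch to W (26 → 64). Not NE.
(Y, Left): Player 1 can switch to X (88 → 97). Not NE.
(The remaining 5 profiles each have a profitable deviation by the same check.)

(X, Left)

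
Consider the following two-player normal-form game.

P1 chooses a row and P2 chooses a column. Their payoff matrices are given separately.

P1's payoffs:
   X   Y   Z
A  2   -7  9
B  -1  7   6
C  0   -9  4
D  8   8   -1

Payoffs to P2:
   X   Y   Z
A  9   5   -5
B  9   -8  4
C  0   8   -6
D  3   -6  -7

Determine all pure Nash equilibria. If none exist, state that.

P1 against X: payoffs 2, -1, 0, 8 → best response D.
P1 against Y: payoffs -7, 7, -9, 8 → best response D.
P1 against Z: payoffs 9, 6, 4, -1 → best response A.
P2 against A: payoffs 9, 5, -5 → best response X.
P2 against B: payoffs 9, -8, 4 → best response X.
P2 against C: payoffs 0, 8, -6 → best response Y.
P2 against D: payoffs 3, -6, -7 → best response X.
Mutual best responses: (D, X).

Pure NE: (D, X)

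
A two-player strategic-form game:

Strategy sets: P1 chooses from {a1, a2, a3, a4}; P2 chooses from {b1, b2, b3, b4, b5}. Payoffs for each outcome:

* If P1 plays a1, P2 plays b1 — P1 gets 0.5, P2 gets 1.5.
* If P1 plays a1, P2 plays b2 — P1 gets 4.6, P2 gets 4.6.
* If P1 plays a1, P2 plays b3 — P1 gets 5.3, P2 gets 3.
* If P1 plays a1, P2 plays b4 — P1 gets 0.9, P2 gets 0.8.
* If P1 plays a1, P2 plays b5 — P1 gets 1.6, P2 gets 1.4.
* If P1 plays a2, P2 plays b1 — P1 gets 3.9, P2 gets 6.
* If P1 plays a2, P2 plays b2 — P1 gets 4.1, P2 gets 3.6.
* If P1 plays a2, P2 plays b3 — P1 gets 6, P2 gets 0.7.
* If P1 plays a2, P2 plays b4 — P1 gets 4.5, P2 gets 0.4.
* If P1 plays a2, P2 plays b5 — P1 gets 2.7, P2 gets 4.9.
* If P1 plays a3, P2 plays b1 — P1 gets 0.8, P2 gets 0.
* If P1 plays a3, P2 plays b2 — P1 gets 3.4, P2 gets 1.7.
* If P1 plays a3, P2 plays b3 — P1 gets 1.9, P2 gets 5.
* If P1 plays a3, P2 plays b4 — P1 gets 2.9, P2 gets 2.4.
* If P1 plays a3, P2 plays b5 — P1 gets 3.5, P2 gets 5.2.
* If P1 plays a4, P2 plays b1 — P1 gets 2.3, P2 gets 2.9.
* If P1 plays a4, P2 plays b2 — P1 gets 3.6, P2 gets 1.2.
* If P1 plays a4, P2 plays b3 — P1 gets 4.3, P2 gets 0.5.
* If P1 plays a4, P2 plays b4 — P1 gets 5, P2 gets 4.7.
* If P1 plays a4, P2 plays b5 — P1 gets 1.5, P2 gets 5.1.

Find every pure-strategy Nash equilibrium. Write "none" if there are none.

(a1, b2); (a2, b1); (a3, b5)

Mark each player's best response to every combination of opponents' strategies; a profile where every player is best-responding is a pure Nash equilibrium.
P1 against b1: payoffs 0.5, 3.9, 0.8, 2.3 → best response a2.
P1 against b2: payoffs 4.6, 4.1, 3.4, 3.6 → best response a1.
P1 against b3: payoffs 5.3, 6, 1.9, 4.3 → best response a2.
P1 against b4: payoffs 0.9, 4.5, 2.9, 5 → best response a4.
P1 against b5: payoffs 1.6, 2.7, 3.5, 1.5 → best response a3.
P2 against a1: payoffs 1.5, 4.6, 3, 0.8, 1.4 → best response b2.
P2 against a2: payoffs 6, 3.6, 0.7, 0.4, 4.9 → best response b1.
P2 against a3: payoffs 0, 1.7, 5, 2.4, 5.2 → best response b5.
P2 against a4: payoffs 2.9, 1.2, 0.5, 4.7, 5.1 → best response b5.
Mutual best responses: (a1, b2); (a2, b1); (a3, b5).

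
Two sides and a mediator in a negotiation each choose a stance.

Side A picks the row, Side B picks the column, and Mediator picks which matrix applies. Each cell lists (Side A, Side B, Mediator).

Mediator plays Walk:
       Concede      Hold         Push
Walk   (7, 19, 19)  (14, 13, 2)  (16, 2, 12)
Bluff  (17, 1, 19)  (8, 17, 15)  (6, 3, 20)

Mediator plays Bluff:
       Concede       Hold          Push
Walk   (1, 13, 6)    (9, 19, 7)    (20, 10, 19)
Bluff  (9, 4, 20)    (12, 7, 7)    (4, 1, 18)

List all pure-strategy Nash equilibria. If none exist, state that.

Side A against (Concede, Walk): payoffs 7, 17 → best response Bluff.
Side A against (Concede, Bluff): payoffs 1, 9 → best response Bluff.
Side A against (Hold, Walk): payoffs 14, 8 → best response Walk.
Side A against (Hold, Bluff): payoffs 9, 12 → best response Bluff.
Side A against (Push, Walk): payoffs 16, 6 → best response Walk.
Side A against (Push, Bluff): payoffs 20, 4 → best response Walk.
Side B against (Walk, Walk): payoffs 19, 13, 2 → best response Concede.
Side B against (Walk, Bluff): payoffs 13, 19, 10 → best response Hold.
Side B against (Bluff, Walk): payoffs 1, 17, 3 → best response Hold.
Side B against (Bluff, Bluff): payoffs 4, 7, 1 → best response Hold.
Mediator against (Walk, Concede): payoffs 19, 6 → best response Walk.
Mediator against (Walk, Hold): payoffs 2, 7 → best response Bluff.
Mediator against (Walk, Push): payoffs 12, 19 → best response Bluff.
Mediator against (Bluff, Concede): payoffs 19, 20 → best response Bluff.
Mediator against (Bluff, Hold): payoffs 15, 7 → best response Walk.
Mediator against (Bluff, Push): payoffs 20, 18 → best response Walk.
No profile is a mutual best response for all players.

none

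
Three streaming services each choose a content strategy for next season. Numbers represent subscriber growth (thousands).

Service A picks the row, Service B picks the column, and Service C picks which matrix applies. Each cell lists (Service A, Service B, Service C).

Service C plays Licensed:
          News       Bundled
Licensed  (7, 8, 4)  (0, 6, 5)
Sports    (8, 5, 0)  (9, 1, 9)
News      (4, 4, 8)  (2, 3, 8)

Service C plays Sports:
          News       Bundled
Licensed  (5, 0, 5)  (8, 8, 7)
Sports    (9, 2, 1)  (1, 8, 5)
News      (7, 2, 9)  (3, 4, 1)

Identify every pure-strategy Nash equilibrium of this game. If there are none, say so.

The unique pure-strategy Nash equilibrium is (Licensed, Bundled, Sports).

(Licensed, News, Licensed): Service A can switch to Sports (7 → 8). Not NE.
(Licensed, News, Sports): Service A can switch to Sports (5 → 9). Not NE.
(Licensed, Bundled, Licensed): Service A can switch to Sports (0 → 9). Not NE.
(Licensed, Bundled, Sports): Service A gets 8, best alternative 3; Service B gets 8, best alternative 0; Service C gets 7, best alternative 5. No profitable deviation — NE.
(Sports, News, Licensed): Service C can switch to Sports (0 → 1). Not NE.
(Sports, News, Sports): Service B can switch to Bundled (2 → 8). Not NE.
(Sports, Bundled, Licensed): Service B can switch to News (1 → 5). Not NE.
(Sports, Bundled, Sports): Service A can switch to Licensed (1 → 8). Not NE.
(News, News, Licensed): Service A can switch to Licensed (4 → 7). Not NE.
(News, News, Sports): Service A can switch to Sports (7 → 9). Not NE.
(News, Bundled, Licensed): Service A can switch to Sports (2 → 9). Not NE.
(The remaining 1 profile has a profitable deviation by the same check.)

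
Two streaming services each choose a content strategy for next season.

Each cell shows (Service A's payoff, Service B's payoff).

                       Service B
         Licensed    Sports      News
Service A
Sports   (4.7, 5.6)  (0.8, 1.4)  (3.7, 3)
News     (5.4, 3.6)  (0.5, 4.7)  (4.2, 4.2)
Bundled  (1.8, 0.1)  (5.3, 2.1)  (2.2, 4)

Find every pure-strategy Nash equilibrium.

For each strategy profile, look for a profitable unilateral deviation.
(Sports, Licensed): Service A can switch to News (4.7 → 5.4). Not NE.
(Sports, Sports): Service A can switch to Bundled (0.8 → 5.3). Not NE.
(Sports, News): Service A can switch to News (3.7 → 4.2). Not NE.
(News, Licensed): Service B can switch to Sports (3.6 → 4.7). Not NE.
(News, Sports): Service A can switch to Sports (0.5 → 0.8). Not NE.
(News, News): Service B can switch to Sports (4.2 → 4.7). Not NE.
(Bundled, Licensed): Service A can switch to Sports (1.8 → 4.7). Not NE.
(Bundled, Sports): Service B can switch to News (2.1 → 4). Not NE.
(Bundled, News): Service A can switch to Sports (2.2 → 3.7). Not NE.

This game has no pure Nash equilibrium.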